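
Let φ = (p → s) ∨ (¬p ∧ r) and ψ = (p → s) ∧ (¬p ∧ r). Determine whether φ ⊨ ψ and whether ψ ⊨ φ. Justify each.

The forward direction fails; the converse holds.

(→) This fails. Under r = F, s = F, p = F, the left side is true but the right side is false.

(←) Assume the antecedent. If r is true, the antecedent forces (r = T, s = F, p = F) or (r = T, s = T, p = F), and (p → s) ∨ (¬p ∧ r) holds there. If r is false, the antecedent cannot hold. Either way (p → s) ∨ (¬p ∧ r) holds.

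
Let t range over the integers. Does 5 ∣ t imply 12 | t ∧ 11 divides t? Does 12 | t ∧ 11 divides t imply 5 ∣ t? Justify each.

Neither implication holds.

[⇒] This fails: take t = 5. Certainly 5 ∣ 5, but 12 ∤ 5.

[⇐] This fails: take t = 132. Both 12 ∣ 132 and 11 ∣ 132, yet 132 is not a multiple of 5 (since 132 = 26·5 + 2), so 5 ∤ 132.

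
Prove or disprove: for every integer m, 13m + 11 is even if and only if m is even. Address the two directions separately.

Neither direction holds.

(⇒) This fails: m = 5 gives 13m + 11 = 76, which is even, but 5 is odd, not even.

(⇐) This also fails: m = 2 is even, but 13m + 11 = 37 is odd, not even.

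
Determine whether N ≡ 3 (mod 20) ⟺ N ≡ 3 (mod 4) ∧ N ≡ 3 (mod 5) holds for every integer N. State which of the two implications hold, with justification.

Converse. If N ≡ 3 (mod 4) and N ≡ 3 (mod 5), then by the Chinese remainder theorem N ≡ 3 (mod 20). This is exactly N ≡ 3 (mod 20).

Forward direction. Suppose N ≡ 3 (mod 20); write N = 20j + 3. Since 4 ∣ 20, reducing mod 4 gives N ≡ 3 (mod 4); since 5 ∣ 20, reducing mod 5 gives N ≡ 3 (mod 5).

Both implications hold.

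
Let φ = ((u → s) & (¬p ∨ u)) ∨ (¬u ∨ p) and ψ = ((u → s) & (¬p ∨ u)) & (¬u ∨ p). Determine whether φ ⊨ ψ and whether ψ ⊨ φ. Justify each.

Converse. Assume the antecedent. If s is true, the consequent reduces to true regardless of the other variables. If s is false, the antecedent forces (s = F, p = F, u = F), and the consequent holds there. Either way the consequent holds.

Forward direction. This fails. Under s = F, p = T, u = F, the left side is true but the right side is false.

Not equivalent: only (⇐) holds.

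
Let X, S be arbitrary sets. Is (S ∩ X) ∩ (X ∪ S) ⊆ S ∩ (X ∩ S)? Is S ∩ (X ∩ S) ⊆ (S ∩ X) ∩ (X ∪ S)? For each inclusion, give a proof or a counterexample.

(⟹) Let x ∈ (S ∩ X) ∩ (X ∪ S). Then x ∈ X ∩ S, from which x ∈ S ∩ (X ∩ S).

(⟸) Let x ∈ S ∩ (X ∩ S). Then x ∈ X ∩ S, from which x ∈ (S ∩ X) ∩ (X ∪ S).

Both inclusions hold.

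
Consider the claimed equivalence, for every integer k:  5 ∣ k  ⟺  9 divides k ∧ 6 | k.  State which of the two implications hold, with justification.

[⇒] This fails: take k = 5. Certainly 5 ∣ 5, but 9 ∤ 5.

[⇐] This fails: take k = 18. Both 9 ∣ 18 and 6 ∣ 18, yet 18 is not a multiple of 5 (since 18 = 3·5 + 3), so 5 ∤ 18.

Neither implication holds.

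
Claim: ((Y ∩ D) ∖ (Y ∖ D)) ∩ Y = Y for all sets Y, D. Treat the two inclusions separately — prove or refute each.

(⊆) holds; (⊇) fails.

(⟹) Let x ∈ ((Y ∩ D) ∖ (Y ∖ D)) ∩ Y. Then x ∈ Y ∩ D, from which x ∈ Y.

(⟸) This inclusion fails. Take Y = {1}, D = ∅; then 1 ∈ Y but 1 ∉ ((Y ∩ D) ∖ (Y ∖ D)) ∩ Y.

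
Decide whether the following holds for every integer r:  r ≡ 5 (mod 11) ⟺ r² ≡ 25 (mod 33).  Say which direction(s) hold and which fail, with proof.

(⇒) This fails: take r = 27. Then 27 ≡ 5 (mod 11), but 27² = 729 ≡ 3 (mod 33), not 25.

(⇐) This fails: take r = 17. Then 17² = 289 ≡ 25 (mod 33), yet 17 ≡ 6 (mod 11), not 5.

Neither implication holds.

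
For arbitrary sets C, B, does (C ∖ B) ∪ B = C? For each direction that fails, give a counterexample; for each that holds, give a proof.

(⟹) This inclusion fails. Take C = ∅, B = {1}; then 1 ∈ (C ∖ B) ∪ B but 1 ∉ C.

(⟸) Let x ∈ C. Then either x ∈ C and x ∉ B; or x ∈ C ∩ B. In each case x ∈ (C ∖ B) ∪ B, so C ⊆ (C ∖ B) ∪ B.

Only the reverse inclusion holds.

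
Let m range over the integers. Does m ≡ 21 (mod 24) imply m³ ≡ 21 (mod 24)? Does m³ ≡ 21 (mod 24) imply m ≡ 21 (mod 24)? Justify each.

Both directions hold; the statement is true.

Forward direction. Suppose m ≡ 21 (mod 24). Write m = 24j + 21. Then (24j + 21)³ = 13824j³ + 36288j² + 31752j + 9261 = 24(576j³ + 1512j² + 1323j + 385) + 21, so m³ ≡ 21 (mod 24).

Converse. Suppose m³ ≡ 21 (mod 24). The only residue r in {0, …, 23} with r³ ≡ 21 (mod 24) is r = 21, so m ≡ 21 (mod 24).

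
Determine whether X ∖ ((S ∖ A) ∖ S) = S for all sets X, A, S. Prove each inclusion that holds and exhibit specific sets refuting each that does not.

(⊆) This inclusion fails. Take X = {1}, A = ∅, S = ∅; then 1 ∈ X ∖ ((S ∖ A) ∖ S) but 1 ∉ S.

(⊇) This inclusion fails. Take X = ∅, A = ∅, S = {1}; then 1 ∈ S but 1 ∉ X ∖ ((S ∖ A) ∖ S).

Neither inclusion holds.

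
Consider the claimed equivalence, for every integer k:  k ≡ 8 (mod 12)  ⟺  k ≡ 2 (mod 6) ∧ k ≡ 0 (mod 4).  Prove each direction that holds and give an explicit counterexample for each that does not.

(⇒) Suppose k ≡ 8 (mod 12); write k = 12j + 8. Since 6 ∣ 12, reducing mod 6 gives k ≡ 8 ≡ 2 (mod 6); since 4 ∣ 12, reducing mod 4 gives k ≡ 8 ≡ 0 (mod 4).

(⇐) Conversely, if k ≡ 2 (mod 6) and k ≡ 0 (mod 4), then by the Chinese remainder theorem k ≡ 8 (mod 12). This is exactly k ≡ 8 (mod 12).

The biconditional holds.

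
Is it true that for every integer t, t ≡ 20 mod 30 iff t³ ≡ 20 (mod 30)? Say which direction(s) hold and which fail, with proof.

Both directions hold; the statement is true.

Forward direction. Suppose t ≡ 20 mod 30. Write t = 30j + 20. Then (30j + 20)³ = 27000j³ + 54000j² + 36000j + 8000 = 30(900j³ + 1800j² + 1200j + 266) + 20, so t³ ≡ 20 (mod 30).

Converse. Suppose t³ ≡ 20 (mod 30). The only residue r in {0, …, 29} with r³ ≡ 20 (mod 30) is r = 20, so t ≡ 20 (mod 30).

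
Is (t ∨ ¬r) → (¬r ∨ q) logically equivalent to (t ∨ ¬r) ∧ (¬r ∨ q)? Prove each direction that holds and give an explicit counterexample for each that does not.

(⟹) This fails. Under r = T, q = F, t = F, the left side is true but the right side is false.

(⟸) Assume the antecedent. If r is true, the antecedent forces (r = T, q = T, t = T), and (t ∨ ¬r) → (¬r ∨ q) holds there. If r is false, (t ∨ ¬r) → (¬r ∨ q) reduces to true regardless of the other variables. Either way (t ∨ ¬r) → (¬r ∨ q) holds.

Not equivalent: only (⇐) holds.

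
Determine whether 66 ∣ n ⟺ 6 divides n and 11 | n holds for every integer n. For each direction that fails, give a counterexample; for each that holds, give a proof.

(→) If 66 ∣ n, write n = 66q. Since 66 = 11·6, n = 6·(11q), so 6 ∣ n; and since 66 = 6·11, n = 11·(6q), so 11 ∣ n.

(←) Suppose 6 ∣ n and 11 ∣ n. Any common multiple of 6 and 11 is a multiple of their lcm; here gcd(6, 11) = 1, so lcm(6, 11) = 6·11 = 66, so 66 ∣ n.

Both directions hold.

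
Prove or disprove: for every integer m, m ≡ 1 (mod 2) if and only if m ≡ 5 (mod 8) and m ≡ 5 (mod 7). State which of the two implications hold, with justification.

Only the reverse direction holds.

Forward direction. This fails: m = 1 gives 1 ≡ 1 (mod 2) but 1 ≡ 1 (mod 8), so the conjunction on the right does not hold.

Converse. If m ≡ 5 (mod 8) and m ≡ 5 (mod 7), then by the Chinese remainder theorem m ≡ 5 (mod 56). Since 5 ≡ 1 (mod 2) and 2 ∣ 56, we get m ≡ 1 (mod 2).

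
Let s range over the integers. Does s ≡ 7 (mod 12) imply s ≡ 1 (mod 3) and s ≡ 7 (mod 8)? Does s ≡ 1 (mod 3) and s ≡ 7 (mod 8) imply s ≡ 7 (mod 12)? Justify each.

Only the reverse direction holds.

(⇒) This fails: s = 19 gives 19 ≡ 7 (mod 12) but 19 ≡ 3 (mod 8), so the conjunction on the right does not hold.

(⇐) Conversely, if s ≡ 1 (mod 3) and s ≡ 7 (mod 8), then by the Chinese remainder theorem s ≡ 7 (mod 24). Since 7 ≡ 7 (mod 12) and 12 ∣ 24, we get s ≡ 7 (mod 12).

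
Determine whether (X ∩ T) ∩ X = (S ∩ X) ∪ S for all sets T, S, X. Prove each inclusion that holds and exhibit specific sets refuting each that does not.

Both inclusions fail.

(⊆) This inclusion fails. Take T = {1}, S = ∅, X = {1}; then 1 ∈ (X ∩ T) ∩ X but 1 ∉ (S ∩ X) ∪ S.

(⊇) This inclusion fails. Take T = ∅, S = {1}, X = ∅; then 1 ∈ (S ∩ X) ∪ S but 1 ∉ (X ∩ T) ∩ X.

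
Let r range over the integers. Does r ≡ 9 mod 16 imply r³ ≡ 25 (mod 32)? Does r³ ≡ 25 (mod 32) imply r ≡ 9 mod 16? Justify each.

Only the reverse direction holds.

[⇒] This fails: take r = 25. Then 25 ≡ 9 (mod 16), but 25³ = 15625 ≡ 9 (mod 32), not 25.

[⇐] Conversely, the residues r modulo 32 with r³ ≡ 25 (mod 32) are exactly {9}, and each is ≡ 9 (mod 16).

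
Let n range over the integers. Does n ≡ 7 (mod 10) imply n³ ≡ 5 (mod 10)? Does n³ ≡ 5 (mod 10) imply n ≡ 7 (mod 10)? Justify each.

Both directions fail.

Forward direction. This fails: take n = 7. Then 7 ≡ 7 (mod 10), but 7³ = 343 ≡ 3 (mod 10), not 5.

Converse. This fails: take n = 5. Then 5³ = 125 ≡ 5 (mod 10), yet 5 ≡ 5 (mod 10), not 7.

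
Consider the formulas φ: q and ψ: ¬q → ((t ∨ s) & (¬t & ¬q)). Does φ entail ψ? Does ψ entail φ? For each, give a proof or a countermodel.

Not equivalent: only (⇒) holds.

(→) Assume the antecedent. If q is true, ¬q → ((t ∨ s) & (¬t & ¬q)) reduces to true regardless of the other variables. If q is false, the antecedent cannot hold. Either way ¬q → ((t ∨ s) & (¬t & ¬q)) holds.

(←) This fails. Under q = F, s = T, t = F, the left side is false but the right side is true.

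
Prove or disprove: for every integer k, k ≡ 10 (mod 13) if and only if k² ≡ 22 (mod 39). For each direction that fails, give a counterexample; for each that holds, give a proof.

(⟹) This fails: take k = 36. Then 36 ≡ 10 (mod 13), but 36² = 1296 ≡ 9 (mod 39), not 22.

(⟸) This fails: take k = 16. Then 16² = 256 ≡ 22 (mod 39), yet 16 ≡ 3 (mod 13), not 10.

Neither direction holds.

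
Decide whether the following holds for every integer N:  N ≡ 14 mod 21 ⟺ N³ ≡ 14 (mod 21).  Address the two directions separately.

[⇒] Suppose N ≡ 14 mod 21. Write N = 21j + 14. Then (21j + 14)³ = 9261j³ + 18522j² + 12348j + 2744 = 21(441j³ + 882j² + 588j + 130) + 14, so N³ ≡ 14 (mod 21).

[⇐] Conversely, suppose N³ ≡ 14 (mod 21). The only residue r in {0, …, 20} with r³ ≡ 14 (mod 21) is r = 14, so N ≡ 14 (mod 21).

Both directions hold; the statement is true.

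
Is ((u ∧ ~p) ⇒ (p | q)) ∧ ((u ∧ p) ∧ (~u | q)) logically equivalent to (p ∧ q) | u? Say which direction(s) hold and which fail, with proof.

(⇐) This fails. Under p = F, u = T, q = F, the left side is false but the right side is true.

(⇒) Assume the antecedent. If p is true, the antecedent forces (p = T, u = T, q = T), and (p ∧ q) | u holds there. If p is false, the antecedent cannot hold. Either way (p ∧ q) | u holds.

(⇒) holds; (⇐) fails.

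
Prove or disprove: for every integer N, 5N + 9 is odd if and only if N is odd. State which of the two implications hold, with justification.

(⟹) This fails: N = 4 gives 5N + 9 = 29, which is odd, but 4 is even, not odd.

(⟸) This also fails: N = 5 is odd, but 5N + 9 = 34 is even, not odd.

Neither implication holds.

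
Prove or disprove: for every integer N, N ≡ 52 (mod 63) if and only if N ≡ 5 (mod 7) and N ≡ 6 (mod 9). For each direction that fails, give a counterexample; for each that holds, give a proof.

Neither implication holds.

(→) This fails: N = 52 gives 52 ≡ 52 (mod 63) but 52 ≡ 3 (mod 7), so the conjunction on the right does not hold.

(←) This fails: N = 33 satisfies both congruences on the right (33 ≡ 5 mod 7 and 33 ≡ 6 mod 9) yet 33 ≡ 33 (mod 63), not 52.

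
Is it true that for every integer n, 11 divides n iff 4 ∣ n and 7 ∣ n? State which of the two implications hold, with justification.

Neither direction holds.

(→) This fails: take n = 11. Certainly 11 ∣ 11, but 4 ∤ 11.

(←) This fails: take n = 28. Both 4 ∣ 28 and 7 ∣ 28, yet 28 is not a multiple of 11 (since 28 = 2·11 + 6), so 11 ∤ 28.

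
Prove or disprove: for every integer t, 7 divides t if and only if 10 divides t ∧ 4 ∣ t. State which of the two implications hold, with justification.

[⇒] This fails: take t = 7. Certainly 7 ∣ 7, but 10 ∤ 7.

[⇐] This fails: take t = 20. Both 10 ∣ 20 and 4 ∣ 20, yet 20 is not a multiple of 7 (since 20 = 2·7 + 6), so 7 ∤ 20.

Both directions fail.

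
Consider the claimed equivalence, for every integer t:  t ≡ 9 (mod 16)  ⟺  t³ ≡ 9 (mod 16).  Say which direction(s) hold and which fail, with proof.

(→) Suppose t ≡ 9 (mod 16). Write t = 16j + 9. Then (16j + 9)³ = 4096j³ + 6912j² + 3888j + 729 = 16(256j³ + 432j² + 243j + 45) + 9, so t³ ≡ 9 (mod 16).

(←) Conversely, suppose t³ ≡ 9 (mod 16). The only residue r in {0, …, 15} with r³ ≡ 9 (mod 16) is r = 9, so t ≡ 9 (mod 16).

Equivalent; both directions hold.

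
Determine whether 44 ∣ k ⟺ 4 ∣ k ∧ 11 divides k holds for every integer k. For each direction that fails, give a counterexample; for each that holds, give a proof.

(⇐) Suppose 4 ∣ k and 11 ∣ k. Any common multiple of 4 and 11 is a multiple of their lcm; here gcd(4, 11) = 1, so lcm(4, 11) = 4·11 = 44, so 44 ∣ k.

(⇒) If 44 ∣ k, write k = 44q. Since 44 = 11·4, k = 4·(11q), so 4 ∣ k; and since 44 = 4·11, k = 11·(4q), so 11 ∣ k.

Both directions hold.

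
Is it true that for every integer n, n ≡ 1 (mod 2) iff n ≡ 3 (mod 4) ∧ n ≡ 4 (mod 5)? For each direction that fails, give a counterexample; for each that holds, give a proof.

Forward direction. This fails: n = 1 gives 1 ≡ 1 (mod 2) but 1 ≡ 1 (mod 4), so the conjunction on the right does not hold.

Converse. If n ≡ 3 (mod 4) and n ≡ 4 (mod 5), then by the Chinese remainder theorem n ≡ 19 (mod 20). Since 19 ≡ 1 (mod 2) and 2 ∣ 20, we get n ≡ 1 (mod 2).

Only the converse holds.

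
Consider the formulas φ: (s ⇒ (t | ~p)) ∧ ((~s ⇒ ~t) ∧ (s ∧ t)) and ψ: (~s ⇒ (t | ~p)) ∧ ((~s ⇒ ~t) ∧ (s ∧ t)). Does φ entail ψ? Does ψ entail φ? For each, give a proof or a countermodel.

Equivalent; both directions hold.

(←) Assume the antecedent. If p is true, the antecedent forces (p = T, t = T, s = T), and the consequent holds there. If p is false, the antecedent forces (p = F, t = T, s = T), and the consequent holds there. Either way the consequent holds.

(→) Assume the antecedent. If p is true, the antecedent forces (p = T, t = T, s = T), and the consequent holds there. If p is false, the antecedent forces (p = F, t = T, s = T), and the consequent holds there. Either way the consequent holds.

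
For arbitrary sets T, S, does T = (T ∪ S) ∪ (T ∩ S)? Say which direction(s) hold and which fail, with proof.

Only the forward inclusion holds.

(⟹) Let x ∈ T. Then either x ∈ T and x ∉ S; or x ∈ T ∩ S. In each case x ∈ (T ∪ S) ∪ (T ∩ S), so T ⊆ (T ∪ S) ∪ (T ∩ S).

(⟸) This inclusion fails. Take T = ∅, S = {1}; then 1 ∈ (T ∪ S) ∪ (T ∩ S) but 1 ∉ T.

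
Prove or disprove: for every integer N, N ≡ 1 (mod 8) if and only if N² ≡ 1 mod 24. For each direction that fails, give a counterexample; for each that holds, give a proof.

Neither direction holds.

(→) This fails: take N = 9. Then 9 ≡ 1 (mod 8), but 9² = 81 ≡ 9 (mod 24), not 1.

(←) This fails: take N = 5. Then 5² = 25 ≡ 1 (mod 24), yet 5 ≡ 5 (mod 8), not 1.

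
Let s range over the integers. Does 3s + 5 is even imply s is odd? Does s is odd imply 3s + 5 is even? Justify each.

The biconditional holds.

[⇐] Suppose s is odd; write s = 2j + 1. Then 3s + 5 = 3·(2j + 1) + 5 = 2·3j + 8, which is even.

[⇒] Suppose 3s + 5 is even. Since 3 is odd, 3s and s have the same parity, so 3s + 5 ≡ s + 5 (mod 2). As 5 is odd, 3s + 5 is even exactly when s is odd. Thus s is odd.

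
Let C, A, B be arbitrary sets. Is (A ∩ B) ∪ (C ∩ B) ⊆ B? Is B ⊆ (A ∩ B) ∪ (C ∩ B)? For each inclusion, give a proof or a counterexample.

Reverse inclusion. This inclusion fails. Take C = ∅, A = ∅, B = {1}; then 1 ∈ B but 1 ∉ (A ∩ B) ∪ (C ∩ B).

Forward inclusion. Let x ∈ (A ∩ B) ∪ (C ∩ B). Then either x ∈ C ∩ B and x ∉ A; or x ∈ A ∩ B and x ∉ C; or x ∈ C ∩ A ∩ B. In each case x ∈ B, so (A ∩ B) ∪ (C ∩ B) ⊆ B.

The sets are not equal: only the forward inclusion holds.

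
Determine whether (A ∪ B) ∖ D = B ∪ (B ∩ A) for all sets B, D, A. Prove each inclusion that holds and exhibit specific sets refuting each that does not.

(⟹) This inclusion fails. Take B = ∅, D = ∅, A = {1}; then 1 ∈ (A ∪ B) ∖ D but 1 ∉ B ∪ (B ∩ A).

(⟸) This inclusion fails. Take B = {1}, D = {1}, A = ∅; then 1 ∈ B ∪ (B ∩ A) but 1 ∉ (A ∪ B) ∖ D.

Neither inclusion holds.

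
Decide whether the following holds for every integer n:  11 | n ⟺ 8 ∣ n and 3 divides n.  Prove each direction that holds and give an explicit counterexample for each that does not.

(⟹) This fails: take n = 11. Certainly 11 ∣ 11, but 8 ∤ 11.

(⟸) This fails: take n = 24. Both 8 ∣ 24 and 3 ∣ 24, yet 24 is not a multiple of 11 (since 24 = 2·11 + 2), so 11 ∤ 24.

Neither direction holds.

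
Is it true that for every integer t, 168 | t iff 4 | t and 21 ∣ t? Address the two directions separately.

(→) If 168 ∣ t, write t = 168q. Since 168 = 42·4, t = 4·(42q), so 4 ∣ t; and since 168 = 8·21, t = 21·(8q), so 21 ∣ t.

(←) This fails: take t = 84. Both 4 ∣ 84 and 21 ∣ 84, yet 84 is not a multiple of 168 (since 84 = 0·168 + 84), so 168 ∤ 84.

Only the forward implication holds.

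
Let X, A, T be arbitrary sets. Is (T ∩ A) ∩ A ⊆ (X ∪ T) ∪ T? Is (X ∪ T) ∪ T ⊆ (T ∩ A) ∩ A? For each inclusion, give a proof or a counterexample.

Forward inclusion. Let x ∈ (T ∩ A) ∩ A. Then either x ∈ A ∩ T and x ∉ X; or x ∈ X ∩ A ∩ T. In each case x ∈ (X ∪ T) ∪ T, so (T ∩ A) ∩ A ⊆ (X ∪ T) ∪ T.

Reverse inclusion. This inclusion fails. Take X = {1}, A = ∅, T = ∅; then 1 ∈ (X ∪ T) ∪ T but 1 ∉ (T ∩ A) ∩ A.

The sets are not equal: only the forward inclusion holds.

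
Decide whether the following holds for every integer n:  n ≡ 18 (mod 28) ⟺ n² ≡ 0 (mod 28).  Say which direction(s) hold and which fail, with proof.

(→) This fails: take n = 18. Then 18 ≡ 18 (mod 28), but 18² = 324 ≡ 16 (mod 28), not 0.

(←) This fails: take n = 0. Then 0² = 0 ≡ 0 (mod 28), yet 0 ≡ 0 (mod 28), not 18.

Neither implication holds.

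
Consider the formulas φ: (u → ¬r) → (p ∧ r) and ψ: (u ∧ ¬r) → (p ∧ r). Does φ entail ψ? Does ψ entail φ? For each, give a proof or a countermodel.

(⇒) holds; (⇐) fails.

(⇒) Assume the antecedent. If r is true, (u ∧ ¬r) → (p ∧ r) reduces to true regardless of the other variables. If r is false, the antecedent cannot hold. Either way (u ∧ ¬r) → (p ∧ r) holds.

(⇐) This fails. Under r = F, p = F, u = F, the left side is false but the right side is true.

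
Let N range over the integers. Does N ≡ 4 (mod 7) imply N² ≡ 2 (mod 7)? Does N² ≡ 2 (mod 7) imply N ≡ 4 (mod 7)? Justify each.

[⇒] Suppose N ≡ 4 (mod 7). Write N = 7j + 4. Then (7j + 4)² = 49j² + 56j + 16 = 7(7j² + 8j + 2) + 2, so N² ≡ 2 (mod 7).

[⇐] This fails: take N = 3. Then 3² = 9 ≡ 2 (mod 7), yet 3 ≡ 3 (mod 7), not 4.

Only the forward direction holds.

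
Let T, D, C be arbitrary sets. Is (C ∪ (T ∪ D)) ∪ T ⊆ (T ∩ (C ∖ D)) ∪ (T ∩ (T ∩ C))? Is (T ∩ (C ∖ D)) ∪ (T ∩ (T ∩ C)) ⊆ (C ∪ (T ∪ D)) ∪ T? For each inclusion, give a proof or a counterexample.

The sets are not equal: only the reverse inclusion holds.

Forward inclusion. This inclusion fails. Take T = {1}, D = ∅, C = ∅; then 1 ∈ (C ∪ (T ∪ D)) ∪ T but 1 ∉ (T ∩ (C ∖ D)) ∪ (T ∩ (T ∩ C)).

Reverse inclusion. Let x ∈ (T ∩ (C ∖ D)) ∪ (T ∩ (T ∩ C)). Then either x ∈ T ∩ C and x ∉ D; or x ∈ T ∩ D ∩ C. In each case x ∈ (C ∪ (T ∪ D)) ∪ T, so (T ∩ (C ∖ D)) ∪ (T ∩ (T ∩ C)) ⊆ (C ∪ (T ∪ D)) ∪ T.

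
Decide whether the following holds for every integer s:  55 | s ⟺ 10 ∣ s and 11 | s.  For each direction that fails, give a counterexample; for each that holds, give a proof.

Only the reverse direction holds.

(⇒) This fails: take s = 55. Certainly 55 ∣ 55, but 10 ∤ 55.

(⇐) Suppose 10 ∣ s and 11 ∣ s. Any common multiple of 10 and 11 is a multiple of their lcm; here gcd(10, 11) = 1, so lcm(10, 11) = 10·11 = 110, so 110 ∣ s. Since 55 ∣ 110, it follows that 55 ∣ s.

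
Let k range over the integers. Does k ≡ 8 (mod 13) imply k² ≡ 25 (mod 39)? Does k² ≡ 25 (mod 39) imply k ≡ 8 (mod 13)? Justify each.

Neither direction holds.

Forward direction. This fails: take k = 21. Then 21 ≡ 8 (mod 13), but 21² = 441 ≡ 12 (mod 39), not 25.

Converse. This fails: take k = 5. Then 5² = 25 ≡ 25 (mod 39), yet 5 ≡ 5 (mod 13), not 8.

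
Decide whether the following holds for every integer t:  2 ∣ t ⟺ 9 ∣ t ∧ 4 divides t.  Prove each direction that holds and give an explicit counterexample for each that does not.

Only the converse holds.

(→) This fails: take t = 2. Certainly 2 ∣ 2, but 9 ∤ 2.

(←) Suppose 9 ∣ t and 4 ∣ t. Any common multiple of 9 and 4 is a multiple of their lcm; here gcd(9, 4) = 1, so lcm(9, 4) = 9·4 = 36, so 36 ∣ t. Since 2 ∣ 36, it follows that 2 ∣ t.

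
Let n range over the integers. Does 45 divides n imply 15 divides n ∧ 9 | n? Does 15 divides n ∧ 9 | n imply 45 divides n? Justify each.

Both directions hold.

Forward direction. If 45 ∣ n, write n = 45q. Since 45 = 3·15, n = 15·(3q), so 15 ∣ n; and since 45 = 5·9, n = 9·(5q), so 9 ∣ n.

Converse. Suppose 15 ∣ n and 9 ∣ n. Any common multiple of 15 and 9 is a multiple of their lcm; here lcm(15, 9) = 15·9/gcd(15, 9) = 135/3 = 45, so 45 ∣ n.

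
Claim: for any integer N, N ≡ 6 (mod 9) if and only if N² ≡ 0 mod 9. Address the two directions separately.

Only the forward direction holds.

(←) This fails: take N = 0. Then 0² = 0 ≡ 0 (mod 9), yet 0 ≡ 0 (mod 9), not 6.

(→) Suppose N ≡ 6 (mod 9). Write N = 9j + 6. Then (9j + 6)² = 81j² + 108j + 36 = 9(9j² + 12j + 4) + 0, so N² ≡ 0 (mod 9).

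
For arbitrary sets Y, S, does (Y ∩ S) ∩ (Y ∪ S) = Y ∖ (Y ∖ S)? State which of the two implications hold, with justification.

The two sets are equal.

Forward inclusion. Let x ∈ (Y ∩ S) ∩ (Y ∪ S). Then x ∈ Y ∩ S, from which x ∈ Y ∖ (Y ∖ S).

Reverse inclusion. Let x ∈ Y ∖ (Y ∖ S). Then x ∈ Y ∩ S, from which x ∈ (Y ∩ S) ∩ (Y ∪ S).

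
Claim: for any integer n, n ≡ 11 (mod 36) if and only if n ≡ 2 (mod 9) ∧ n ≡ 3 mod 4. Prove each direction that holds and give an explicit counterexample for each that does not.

Both implications hold.

Forward direction. Suppose n ≡ 11 (mod 36); write n = 36j + 11. Since 9 ∣ 36, reducing mod 9 gives n ≡ 11 ≡ 2 (mod 9); since 4 ∣ 36, reducing mod 4 gives n ≡ 11 ≡ 3 (mod 4).

Converse. If n ≡ 2 (mod 9) and n ≡ 3 (mod 4), then by the Chinese remainder theorem n ≡ 11 (mod 36). This is exactly n ≡ 11 (mod 36).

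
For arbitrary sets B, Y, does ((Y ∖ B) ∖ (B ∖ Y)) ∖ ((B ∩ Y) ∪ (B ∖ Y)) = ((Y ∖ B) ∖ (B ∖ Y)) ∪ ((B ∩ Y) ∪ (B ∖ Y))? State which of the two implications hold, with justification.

(⊆) Let x ∈ ((Y ∖ B) ∖ (B ∖ Y)) ∖ ((B ∩ Y) ∪ (B ∖ Y)). Then x ∈ Y and x ∉ B, from which x ∈ ((Y ∖ B) ∖ (B ∖ Y)) ∪ ((B ∩ Y) ∪ (B ∖ Y)).

(⊇) This inclusion fails. Take B = {1}, Y = ∅; then 1 ∈ ((Y ∖ B) ∖ (B ∖ Y)) ∪ ((B ∩ Y) ∪ (B ∖ Y)) but 1 ∉ ((Y ∖ B) ∖ (B ∖ Y)) ∖ ((B ∩ Y) ∪ (B ∖ Y)).

(⊆) holds; (⊇) fails.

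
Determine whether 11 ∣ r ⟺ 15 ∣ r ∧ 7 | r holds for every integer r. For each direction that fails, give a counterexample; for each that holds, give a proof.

Neither implication holds.

Forward direction. This fails: take r = 11. Certainly 11 ∣ 11, but 15 ∤ 11.

Converse. This fails: take r = 105. Both 15 ∣ 105 and 7 ∣ 105, yet 105 is not a multiple of 11 (since 105 = 9·11 + 6), so 11 ∤ 105.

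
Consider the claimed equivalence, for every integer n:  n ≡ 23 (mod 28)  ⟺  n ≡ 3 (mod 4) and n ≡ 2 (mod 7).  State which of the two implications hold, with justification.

Both directions hold; the statement is true.

(⟹) Suppose n ≡ 23 (mod 28); write n = 28j + 23. Since 4 ∣ 28, reducing mod 4 gives n ≡ 23 ≡ 3 (mod 4); since 7 ∣ 28, reducing mod 7 gives n ≡ 23 ≡ 2 (mod 7).

(⟸) Conversely, if n ≡ 3 (mod 4) and n ≡ 2 (mod 7), then by the Chinese remainder theorem n ≡ 23 (mod 28). This is exactly n ≡ 23 (mod 28).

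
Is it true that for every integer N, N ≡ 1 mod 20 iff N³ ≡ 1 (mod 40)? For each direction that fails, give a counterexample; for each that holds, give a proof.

(⟹) This fails: take N = 21. Then 21 ≡ 1 (mod 20), but 21³ = 9261 ≡ 21 (mod 40), not 1.

(⟸) Conversely, the residues r modulo 40 with r³ ≡ 1 (mod 40) are exactly {1}, and each is ≡ 1 (mod 20).

Not equivalent: only (⇐) holds.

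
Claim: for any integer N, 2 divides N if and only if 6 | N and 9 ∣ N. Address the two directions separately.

The forward direction fails; the converse holds.

Converse. Suppose 6 ∣ N and 9 ∣ N. Any common multiple of 6 and 9 is a multiple of their lcm; here lcm(6, 9) = 6·9/gcd(6, 9) = 54/3 = 18, so 18 ∣ N. Since 2 ∣ 18, it follows that 2 ∣ N.

Forward direction. This fails: take N = 2. Certainly 2 ∣ 2, but 6 ∤ 2.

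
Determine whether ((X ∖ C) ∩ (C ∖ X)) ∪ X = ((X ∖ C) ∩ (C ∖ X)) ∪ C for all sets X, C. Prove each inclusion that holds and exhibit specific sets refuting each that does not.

(⊆) This inclusion fails. Take X = {1}, C = ∅; then 1 ∈ ((X ∖ C) ∩ (C ∖ X)) ∪ X but 1 ∉ ((X ∖ C) ∩ (C ∖ X)) ∪ C.

(⊇) This inclusion fails. Take X = ∅, C = {1}; then 1 ∈ ((X ∖ C) ∩ (C ∖ X)) ∪ C but 1 ∉ ((X ∖ C) ∩ (C ∖ X)) ∪ X.

Both inclusions fail.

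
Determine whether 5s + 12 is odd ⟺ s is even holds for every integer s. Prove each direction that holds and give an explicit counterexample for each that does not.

[⇒] This fails: s = 7 gives 5s + 12 = 47, which is odd, but 7 is odd, not even.

[⇐] This also fails: s = 0 is even, but 5s + 12 = 12 is even, not odd.

(⇒) fails and (⇐) fails.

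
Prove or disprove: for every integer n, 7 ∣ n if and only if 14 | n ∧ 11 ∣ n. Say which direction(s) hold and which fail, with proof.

Only the reverse direction holds.

Forward direction. This fails: take n = 7. Certainly 7 ∣ 7, but 14 ∤ 7.

Converse. Suppose 14 ∣ n and 11 ∣ n. Any common multiple of 14 and 11 is a multiple of their lcm; here gcd(14, 11) = 1, so lcm(14, 11) = 14·11 = 154, so 154 ∣ n. Since 7 ∣ 154, it follows that 7 ∣ n.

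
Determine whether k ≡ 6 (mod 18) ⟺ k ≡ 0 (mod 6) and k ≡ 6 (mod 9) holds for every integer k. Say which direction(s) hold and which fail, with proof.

[⇐] If k ≡ 0 (mod 6) and k ≡ 6 (mod 9), then by the Chinese remainder theorem k ≡ 6 (mod 18). This is exactly k ≡ 6 (mod 18).

[⇒] Suppose k ≡ 6 (mod 18); write k = 18j + 6. Since 6 ∣ 18, reducing mod 6 gives k ≡ 6 ≡ 0 (mod 6); since 9 ∣ 18, reducing mod 9 gives k ≡ 6 (mod 9).

The biconditional holds.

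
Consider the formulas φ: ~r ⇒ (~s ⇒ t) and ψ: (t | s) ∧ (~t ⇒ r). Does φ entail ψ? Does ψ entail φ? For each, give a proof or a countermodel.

Only the converse holds.

Converse. Assume the antecedent. If t is true, ~r ⇒ (~s ⇒ t) reduces to true regardless of the other variables. If t is false, the antecedent forces (t = F, r = T, s = T), and ~r ⇒ (~s ⇒ t) holds there. Either way ~r ⇒ (~s ⇒ t) holds.

Forward direction. This fails. Under t = F, r = T, s = F, the left side is true but the right side is false.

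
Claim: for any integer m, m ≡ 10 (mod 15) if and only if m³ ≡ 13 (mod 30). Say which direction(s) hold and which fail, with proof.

(⇒) fails and (⇐) fails.

(⇒) This fails: take m = 10. Then 10 ≡ 10 (mod 15), but 10³ = 1000 ≡ 10 (mod 30), not 13.

(⇐) This fails: take m = 7. Then 7³ = 343 ≡ 13 (mod 30), yet 7 ≡ 7 (mod 15), not 10.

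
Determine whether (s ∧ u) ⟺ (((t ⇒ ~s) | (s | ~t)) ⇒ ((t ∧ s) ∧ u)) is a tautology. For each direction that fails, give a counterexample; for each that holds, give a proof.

Forward direction. This fails. Under u = T, t = F, s = T, the left side is true but the right side is false.

Converse. Assume the antecedent. If u is true, the antecedent forces (u = T, t = T, s = T), and s ∧ u holds there. If u is false, the antecedent cannot hold. Either way s ∧ u holds.

(⇒) fails; (⇐) holds.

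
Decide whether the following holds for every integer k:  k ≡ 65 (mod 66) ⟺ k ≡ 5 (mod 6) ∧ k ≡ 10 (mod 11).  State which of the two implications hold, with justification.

(→) Suppose k ≡ 65 (mod 66); write k = 66j + 65. Since 6 ∣ 66, reducing mod 6 gives k ≡ 65 ≡ 5 (mod 6); since 11 ∣ 66, reducing mod 11 gives k ≡ 65 ≡ 10 (mod 11).

(←) Conversely, if k ≡ 5 (mod 6) and k ≡ 10 (mod 11), then by the Chinese remainder theorem k ≡ 65 (mod 66). This is exactly k ≡ 65 (mod 66).

Both directions hold; the statement is true.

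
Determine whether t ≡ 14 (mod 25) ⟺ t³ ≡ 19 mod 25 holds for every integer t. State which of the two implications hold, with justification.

(⟸) Suppose t³ ≡ 19 (mod 25). The only residue r in {0, …, 24} with r³ ≡ 19 (mod 25) is r = 14, so t ≡ 14 (mod 25).

(⟹) Suppose t ≡ 14 (mod 25). Write t = 25j + 14. Then (25j + 14)³ = 15625j³ + 26250j² + 14700j + 2744 = 25(625j³ + 1050j² + 588j + 109) + 19, so t³ ≡ 19 (mod 25).

The biconditional holds.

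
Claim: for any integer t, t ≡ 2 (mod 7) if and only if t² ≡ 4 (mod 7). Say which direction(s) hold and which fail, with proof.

(⇒) holds; (⇐) fails.

(⟹) Suppose t ≡ 2 (mod 7). Write t = 7j + 2. Then (7j + 2)² = 49j² + 28j + 4 = 7(7j² + 4j) + 4, so t² ≡ 4 (mod 7).

(⟸) This fails: take t = 5. Then 5² = 25 ≡ 4 (mod 7), yet 5 ≡ 5 (mod 7), not 2.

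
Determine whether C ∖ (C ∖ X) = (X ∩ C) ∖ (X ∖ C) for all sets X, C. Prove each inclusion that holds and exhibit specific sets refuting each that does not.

Forward inclusion. Let x ∈ C ∖ (C ∖ X). Then x ∈ X ∩ C, from which x ∈ (X ∩ C) ∖ (X ∖ C).

Reverse inclusion. Let x ∈ (X ∩ C) ∖ (X ∖ C). Then x ∈ X ∩ C, from which x ∈ C ∖ (C ∖ X).

Both inclusions hold; the sets are equal.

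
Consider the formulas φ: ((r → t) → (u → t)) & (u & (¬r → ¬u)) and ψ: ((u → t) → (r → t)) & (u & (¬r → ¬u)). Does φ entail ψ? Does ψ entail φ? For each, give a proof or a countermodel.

Both implications hold.

(⟹) Assume the antecedent. If u is true, the antecedent forces (u = T, t = F, r = T) or (u = T, t = T, r = T), and the consequent holds there. If u is false, the antecedent cannot hold. Either way the consequent holds.

(⟸) Assume the antecedent. If u is true, the antecedent forces (u = T, t = F, r = T) or (u = T, t = T, r = T), and the consequent holds there. If u is false, the antecedent cannot hold. Either way the consequent holds.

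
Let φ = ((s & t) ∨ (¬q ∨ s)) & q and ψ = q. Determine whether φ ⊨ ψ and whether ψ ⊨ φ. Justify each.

Only the forward direction holds.

Forward direction. Assume the antecedent. If q is true, q reduces to true regardless of the other variables. If q is false, the antecedent cannot hold. Either way q holds.

Converse. This fails. Under q = T, t = F, s = F, the left side is false but the right side is true.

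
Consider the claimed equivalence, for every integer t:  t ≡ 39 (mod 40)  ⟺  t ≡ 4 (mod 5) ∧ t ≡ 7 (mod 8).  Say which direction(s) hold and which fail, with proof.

Both implications hold.

(⇒) Suppose t ≡ 39 (mod 40); write t = 40j + 39. Since 5 ∣ 40, reducing mod 5 gives t ≡ 39 ≡ 4 (mod 5); since 8 ∣ 40, reducing mod 8 gives t ≡ 39 ≡ 7 (mod 8).

(⇐) Conversely, if t ≡ 4 (mod 5) and t ≡ 7 (mod 8), then by the Chinese remainder theorem t ≡ 39 (mod 40). This is exactly t ≡ 39 (mod 40).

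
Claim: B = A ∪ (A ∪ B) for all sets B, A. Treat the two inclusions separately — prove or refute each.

Only the forward inclusion holds.

(⟹) Let x ∈ B. Then either x ∈ B and x ∉ A; or x ∈ B ∩ A. In each case x ∈ A ∪ (A ∪ B), so B ⊆ A ∪ (A ∪ B).

(⟸) This inclusion fails. Take B = ∅, A = {1}; then 1 ∈ A ∪ (A ∪ B) but 1 ∉ B.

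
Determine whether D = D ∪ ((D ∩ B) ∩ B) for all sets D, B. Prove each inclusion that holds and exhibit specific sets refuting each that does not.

Both inclusions hold.

Reverse inclusion. Let x ∈ D ∪ ((D ∩ B) ∩ B). Then either x ∈ D and x ∉ B; or x ∈ D ∩ B. In each case x ∈ D, so D ∪ ((D ∩ B) ∩ B) ⊆ D.

Forward inclusion. Let x ∈ D. Then either x ∈ D and x ∉ B; or x ∈ D ∩ B. In each case x ∈ D ∪ ((D ∩ B) ∩ B), so D ⊆ D ∪ ((D ∩ B) ∩ B).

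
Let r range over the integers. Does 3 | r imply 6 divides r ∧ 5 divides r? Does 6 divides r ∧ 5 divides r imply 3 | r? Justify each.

[⇒] This fails: take r = 3. Certainly 3 ∣ 3, but 6 ∤ 3.

[⇐] Suppose 6 ∣ r and 5 ∣ r. Any common multiple of 6 and 5 is a multiple of their lcm; here gcd(6, 5) = 1, so lcm(6, 5) = 6·5 = 30, so 30 ∣ r. Since 3 ∣ 30, it follows that 3 ∣ r.

The forward direction fails; the converse holds.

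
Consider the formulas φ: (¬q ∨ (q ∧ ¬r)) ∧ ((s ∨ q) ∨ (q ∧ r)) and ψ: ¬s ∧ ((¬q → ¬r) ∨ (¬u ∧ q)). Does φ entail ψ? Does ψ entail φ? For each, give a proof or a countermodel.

Forward direction. This fails. Under q = F, u = F, s = T, r = F, the left side is true but the right side is false.

Converse. This fails. Under q = F, u = F, s = F, r = F, the left side is false but the right side is true.

(⇒) fails and (⇐) fails.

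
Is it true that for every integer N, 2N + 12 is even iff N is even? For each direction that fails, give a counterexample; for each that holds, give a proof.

Only the converse holds.

[⇒] This fails: take N = 3. Then 2N + 12 = 18, which is even, yet N = 3 is odd, not even.

[⇐] Suppose N is even. Since 2 is even, 2N is even for every N, so 2N + 12 has the same parity as 12, which is even. Hence 2N + 12 is even.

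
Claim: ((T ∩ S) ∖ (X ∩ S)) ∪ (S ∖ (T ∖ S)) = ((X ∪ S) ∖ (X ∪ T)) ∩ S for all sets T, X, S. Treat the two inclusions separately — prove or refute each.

(⟹) This inclusion fails. Take T = {1}, X = ∅, S = {1}; then 1 ∈ ((T ∩ S) ∖ (X ∩ S)) ∪ (S ∖ (T ∖ S)) but 1 ∉ ((X ∪ S) ∖ (X ∪ T)) ∩ S.

(⟸) Let x ∈ ((X ∪ S) ∖ (X ∪ T)) ∩ S. Then x ∈ S and x ∉ T, X, from which x ∈ ((T ∩ S) ∖ (X ∩ S)) ∪ (S ∖ (T ∖ S)).

(⊆) fails; (⊇) holds.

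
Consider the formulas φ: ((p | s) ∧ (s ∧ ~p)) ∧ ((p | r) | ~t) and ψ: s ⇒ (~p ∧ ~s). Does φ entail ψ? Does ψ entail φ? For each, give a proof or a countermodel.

(→) This fails. Under s = T, r = T, p = F, t = T, the left side is true but the right side is false.

(←) This fails. Under s = F, r = F, p = F, t = F, the left side is false but the right side is true.

(⇒) fails and (⇐) fails.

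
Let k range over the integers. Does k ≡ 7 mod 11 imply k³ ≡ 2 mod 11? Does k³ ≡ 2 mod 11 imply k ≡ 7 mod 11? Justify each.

(⇒) Suppose k ≡ 7 mod 11. Write k = 11j + 7. Then (11j + 7)³ = 1331j³ + 2541j² + 1617j + 343 = 11(121j³ + 231j² + 147j + 31) + 2, so k³ ≡ 2 (mod 11).

(⇐) For the converse, argue contrapositively. If k ≢ 7 (mod 11), then k is congruent to one of 0, 1, 2, 3, 4, 5, 6, 8, 9, 10 modulo 11, and these give k³ ≡ 0, 1, 8, 5, 9, 4, 7, 6, 3, 10 respectively — never 2.

The biconditional holds.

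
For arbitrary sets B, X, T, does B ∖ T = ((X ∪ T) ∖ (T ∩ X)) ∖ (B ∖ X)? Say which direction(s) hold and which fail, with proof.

Neither inclusion holds.

(⊆) This inclusion fails. Take B = {1}, X = ∅, T = ∅; then 1 ∈ B ∖ T but 1 ∉ ((X ∪ T) ∖ (T ∩ X)) ∖ (B ∖ X).

(⊇) This inclusion fails. Take B = ∅, X = {1}, T = ∅; then 1 ∈ ((X ∪ T) ∖ (T ∩ X)) ∖ (B ∖ X) but 1 ∉ B ∖ T.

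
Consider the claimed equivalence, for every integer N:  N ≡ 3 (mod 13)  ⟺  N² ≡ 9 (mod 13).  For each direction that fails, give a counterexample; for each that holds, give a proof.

(⟹) Suppose N ≡ 3 (mod 13). Write N = 13j + 3. Then (13j + 3)² = 169j² + 78j + 9 = 13(13j² + 6j) + 9, so N² ≡ 9 (mod 13).

(⟸) This fails: take N = 10. Then 10² = 100 ≡ 9 (mod 13), yet 10 ≡ 10 (mod 13), not 3.

The forward direction holds; the converse fails.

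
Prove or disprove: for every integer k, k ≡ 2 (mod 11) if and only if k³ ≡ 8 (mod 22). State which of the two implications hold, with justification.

Not equivalent: only (⇐) holds.

Forward direction. This fails: take k = 13. Then 13 ≡ 2 (mod 11), but 13³ = 2197 ≡ 19 (mod 22), not 8.

Converse. The residues r modulo 22 with r³ ≡ 8 (mod 22) are exactly {2}, and each is ≡ 2 (mod 11).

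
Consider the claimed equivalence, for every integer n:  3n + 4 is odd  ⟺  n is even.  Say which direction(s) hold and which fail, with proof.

Neither implication holds.

(⟹) This fails: n = 1 gives 3n + 4 = 7, which is odd, but 1 is odd, not even.

(⟸) This also fails: n = 6 is even, but 3n + 4 = 22 is even, not odd.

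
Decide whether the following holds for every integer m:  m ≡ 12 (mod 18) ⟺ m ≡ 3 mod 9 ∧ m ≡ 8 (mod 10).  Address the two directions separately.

Only the converse holds.

[⇒] This fails: m = 66 gives 66 ≡ 12 (mod 18) but 66 ≡ 6 (mod 10), so the conjunction on the right does not hold.

[⇐] Conversely, if m ≡ 3 (mod 9) and m ≡ 8 (mod 10), then by the Chinese remainder theorem m ≡ 48 (mod 90). Since 48 ≡ 12 (mod 18) and 18 ∣ 90, we get m ≡ 12 (mod 18).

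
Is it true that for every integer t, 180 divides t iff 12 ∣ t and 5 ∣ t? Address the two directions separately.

Not equivalent: only (⇒) holds.

(⟹) If 180 ∣ t, write t = 180q. Since 180 = 15·12, t = 12·(15q), so 12 ∣ t; and since 180 = 36·5, t = 5·(36q), so 5 ∣ t.

(⟸) This fails: take t = 60. Both 12 ∣ 60 and 5 ∣ 60, yet 60 is not a multiple of 180 (since 60 = 0·180 + 60), so 180 ∤ 60.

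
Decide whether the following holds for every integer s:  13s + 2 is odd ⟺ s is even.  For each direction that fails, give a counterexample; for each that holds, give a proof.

(⇒) fails and (⇐) fails.

[⇒] This fails: s = 3 gives 13s + 2 = 41, which is odd, but 3 is odd, not even.

[⇐] This also fails: s = 6 is even, but 13s + 2 = 80 is even, not odd.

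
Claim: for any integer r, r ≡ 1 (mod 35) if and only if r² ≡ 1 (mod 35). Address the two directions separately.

Only the forward direction holds.

(⇐) This fails: take r = 6. Then 6² = 36 ≡ 1 (mod 35), yet 6 ≡ 6 (mod 35), not 1.

(⇒) Suppose r ≡ 1 (mod 35). Write r = 35j + 1. Then (35j + 1)² = 1225j² + 70j + 1 = 35(35j² + 2j) + 1, so r² ≡ 1 (mod 35).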